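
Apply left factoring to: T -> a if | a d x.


Common prefix: 'a'
Factored: T -> a T', T' -> if | d x


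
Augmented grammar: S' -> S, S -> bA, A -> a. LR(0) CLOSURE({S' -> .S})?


Start: S' -> .S
For each item with dot before a nonterminal B, add B -> .γ for every B-production
Closure: [S' -> .S, S -> .bA]


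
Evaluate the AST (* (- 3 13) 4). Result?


Evaluate inner: (- 3 13) = -10
Evaluate root: (* -10 4) = -40
Result: -40


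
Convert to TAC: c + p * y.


Break into single-operator statements:
t1 = p * y
t2 = c + t1


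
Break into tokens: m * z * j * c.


Scan left to right, longest-match per lexeme
Tokens: ID(m), OP(*), ID(z), OP(*), ID(j), OP(*), ID(c)


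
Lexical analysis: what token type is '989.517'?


Pattern: digits with a decimal point
Type: FLOAT_LITERAL


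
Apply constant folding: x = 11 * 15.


11 * 15 = 165 at compile time
Optimized: x = 165


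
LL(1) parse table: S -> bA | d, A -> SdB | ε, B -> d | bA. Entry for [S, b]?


For [S, b]: 'b' ∈ FIRST(bA)
Entry: S -> bA


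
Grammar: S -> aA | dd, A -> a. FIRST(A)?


Per alternative of A: FIRST(a) = {a}
FIRST(A) = {a}


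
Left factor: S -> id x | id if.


Common prefix: 'id'
Factored: S -> id S', S' -> x | if


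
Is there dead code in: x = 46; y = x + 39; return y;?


x is read by y's definition; y is returned
No dead code


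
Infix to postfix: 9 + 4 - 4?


Left to right (same or higher precedence on left)
Postfix: 9 4 + 4 -


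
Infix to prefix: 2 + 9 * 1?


'*' binds tighter: tree is (+ 2 (* 9 1))
Prefix: + 2 * 9 1


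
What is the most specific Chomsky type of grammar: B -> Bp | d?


Left-linear: every RHS is a terminal or one nonterminal followed by a terminal
Classification: Type 3 (Regular)


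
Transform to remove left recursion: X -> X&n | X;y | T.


Left-recursive alternatives: X&n, X;y; non-recursive: T
Introduce X': X -> TX', X' -> &nX' | ;yX' | ε


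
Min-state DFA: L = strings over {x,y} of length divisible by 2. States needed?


Track length mod 2: states 0..1, accept at 0
Minimal DFA: 2 states


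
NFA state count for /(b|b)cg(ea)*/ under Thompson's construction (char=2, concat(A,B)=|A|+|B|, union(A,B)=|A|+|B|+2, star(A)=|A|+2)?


Syntax tree has 6 char leaf(s), 1 union(s), 1 star(s)
chars contribute 6×2 = 12; each union adds +2; each star adds +2
Total: 12 + 2 + 2 = 16 states


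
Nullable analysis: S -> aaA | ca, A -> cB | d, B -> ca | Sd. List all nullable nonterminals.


A nonterminal is nullable iff some alternative derives ε (directly, or every symbol in it is nullable)
Nullable: {}


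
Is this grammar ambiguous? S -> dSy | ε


balanced d^n…y^n: each string has a unique parse
Unambiguous


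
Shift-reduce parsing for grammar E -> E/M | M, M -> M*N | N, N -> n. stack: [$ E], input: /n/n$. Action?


shift '/' to continue E -> E/M
Action: shift


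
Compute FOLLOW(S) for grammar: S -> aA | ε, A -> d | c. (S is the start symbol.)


$ ∈ FOLLOW(S). For each A -> αBβ: add FIRST(β)\{ε} to FOLLOW(B); if β nullable, add FOLLOW(A).
FOLLOW(S) = {$}


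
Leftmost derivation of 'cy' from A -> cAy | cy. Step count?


Derivation: A => cy
Steps: 1


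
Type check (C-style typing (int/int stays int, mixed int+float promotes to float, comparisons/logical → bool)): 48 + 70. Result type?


Operand types: int + int
Rule: mixed int/float promotes to float; int/int stays int
Result type: int


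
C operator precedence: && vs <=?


'<=' is relational (level 7); '&&' is logical AND (level 2)
Higher level binds tighter
'<=' has higher precedence than '&&'


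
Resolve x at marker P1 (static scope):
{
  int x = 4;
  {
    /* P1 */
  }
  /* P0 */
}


P1's block does not declare x; resolves to the enclosing declaration at depth 0
x = 4


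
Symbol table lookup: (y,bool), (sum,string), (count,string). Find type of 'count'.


Lookup 'count' → type string


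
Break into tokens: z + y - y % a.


Scan left to right, longest-match per lexeme
Tokens: ID(z), OP(+), ID(y), OP(-), ID(y), OP(%), ID(a)


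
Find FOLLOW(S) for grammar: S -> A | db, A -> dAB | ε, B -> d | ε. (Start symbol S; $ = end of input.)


$ ∈ FOLLOW(S). For each A -> αBβ: add FIRST(β)\{ε} to FOLLOW(B); if β nullable, add FOLLOW(A).
FOLLOW(S) = {$}


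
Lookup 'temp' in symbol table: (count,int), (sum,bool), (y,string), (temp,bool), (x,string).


Lookup 'temp' → type bool


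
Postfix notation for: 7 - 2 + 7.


Left to right (same or higher precedence on left)
Postfix: 7 2 - 7 +


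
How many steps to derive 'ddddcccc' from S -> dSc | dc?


Derivation: S => dSc => ddScc => dddSccc => ddddcccc
Steps: 4


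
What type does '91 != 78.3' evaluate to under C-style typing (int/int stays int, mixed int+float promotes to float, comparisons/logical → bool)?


Operand types: int != float
Rule: comparison yields bool
Result type: bool


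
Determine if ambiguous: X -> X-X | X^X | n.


'n-n^n' has two parse trees (no precedence encoded between - and ^)
Ambiguous


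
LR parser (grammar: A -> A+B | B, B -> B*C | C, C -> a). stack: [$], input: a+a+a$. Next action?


no handle on stack; shift 'a'
Action: shift


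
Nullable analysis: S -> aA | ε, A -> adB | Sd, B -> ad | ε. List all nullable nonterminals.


A nonterminal is nullable iff some alternative derives ε (directly, or every symbol in it is nullable)
Nullable: {B, S}


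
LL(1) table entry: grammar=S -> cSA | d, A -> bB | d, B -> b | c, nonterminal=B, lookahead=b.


For [B, b]: 'b' ∈ FIRST(b)
Entry: B -> b


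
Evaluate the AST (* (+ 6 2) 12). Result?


Evaluate inner: (+ 6 2) = 8
Evaluate root: (* 8 12) = 96
Result: 96


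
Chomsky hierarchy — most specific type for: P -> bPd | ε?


Single nonterminal LHS, but b^n d^n is not regular
Classification: Type 2 (Context-Free)


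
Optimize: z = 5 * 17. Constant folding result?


5 * 17 = 85 at compile time
Optimized: z = 85


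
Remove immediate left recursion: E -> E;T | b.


Left-recursive alternatives: E;T; non-recursive: b
Introduce E': E -> bE', E' -> ;TE' | ε


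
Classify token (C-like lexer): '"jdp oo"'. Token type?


Pattern: double-quoted sequence
Type: STRING_LITERAL


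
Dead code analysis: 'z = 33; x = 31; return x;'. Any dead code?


z is assigned but never read
Dead: 'z = 33'


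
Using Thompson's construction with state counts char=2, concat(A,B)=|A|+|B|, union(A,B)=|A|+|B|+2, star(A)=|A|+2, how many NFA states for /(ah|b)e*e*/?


Syntax tree has 5 char leaf(s), 1 union(s), 2 star(s)
chars contribute 5×2 = 10; each union adds +2; each star adds +2
Total: 10 + 2 + 4 = 16 states


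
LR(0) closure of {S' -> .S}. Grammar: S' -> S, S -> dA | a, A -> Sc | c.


Start: S' -> .S
For each item with dot before a nonterminal B, add B -> .γ for every B-production
Closure: [S' -> .S, S -> .dA, S -> .a]


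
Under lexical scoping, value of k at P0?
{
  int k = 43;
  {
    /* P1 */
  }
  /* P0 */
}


k declared in the same block as P0
k = 43


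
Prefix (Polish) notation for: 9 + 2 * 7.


'*' binds tighter: tree is (+ 9 (* 2 7))
Prefix: + 9 * 2 7


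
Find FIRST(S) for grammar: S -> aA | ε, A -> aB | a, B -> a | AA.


Per alternative of S: FIRST(aA) = {a}; FIRST(ε) = {ε}
FIRST(S) = {a, ε}


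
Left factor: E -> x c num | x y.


Common prefix: 'x'
Factored: E -> x E', E' -> c num | y


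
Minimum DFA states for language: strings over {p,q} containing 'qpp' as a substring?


KMP-style automaton: 3 progress states + 1 absorbing accept = 4
Minimal DFA: 4 states


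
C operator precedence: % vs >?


'%' is multiplicative (level 10); '>' is relational (level 7)
Higher level binds tighter
'%' has higher precedence than '>'


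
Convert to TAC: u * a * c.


Break into single-operator statements:
t1 = u * a
t2 = t1 * c


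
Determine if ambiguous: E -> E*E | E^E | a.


'a*a^a' has two parse trees (no precedence encoded between * and ^)
Ambiguous


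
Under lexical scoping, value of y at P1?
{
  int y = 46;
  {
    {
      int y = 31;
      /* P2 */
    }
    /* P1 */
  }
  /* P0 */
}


P1's block does not declare y; resolves to the enclosing declaration at depth 0
y = 46


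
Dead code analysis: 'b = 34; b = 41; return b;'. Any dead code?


first assignment to b is overwritten before any read
Dead: 'b = 34'


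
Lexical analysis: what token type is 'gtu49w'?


Pattern: letter/underscore followed by alphanumerics, not a keyword
Type: IDENTIFIER


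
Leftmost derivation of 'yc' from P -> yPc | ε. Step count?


Derivation: P => yPc => yc
Steps: 2


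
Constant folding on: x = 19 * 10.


19 * 10 = 190 at compile time
Optimized: x = 190


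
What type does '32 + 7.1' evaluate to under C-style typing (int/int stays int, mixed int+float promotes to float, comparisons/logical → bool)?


Operand types: int + float
Rule: mixed int/float promotes to float; int/int stays int
Result type: float


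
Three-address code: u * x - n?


Break into single-operator statements:
t1 = u * x
t2 = t1 - n


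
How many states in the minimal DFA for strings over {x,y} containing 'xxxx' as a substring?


KMP-style automaton: 4 progress states + 1 absorbing accept = 5
Minimal DFA: 5 states


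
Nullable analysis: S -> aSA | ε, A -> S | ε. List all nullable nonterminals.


A nonterminal is nullable iff some alternative derives ε (directly, or every symbol in it is nullable)
Nullable: {A, S}


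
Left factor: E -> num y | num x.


Common prefix: 'num'
Factored: E -> num E', E' -> y | x


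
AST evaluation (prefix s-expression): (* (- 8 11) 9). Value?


Evaluate inner: (- 8 11) = -3
Evaluate root: (* -3 9) = -27
Result: -27


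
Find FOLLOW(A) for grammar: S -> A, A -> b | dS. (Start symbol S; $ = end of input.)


$ ∈ FOLLOW(S). For each A -> αBβ: add FIRST(β)\{ε} to FOLLOW(B); if β nullable, add FOLLOW(A).
FOLLOW(A) = {$}


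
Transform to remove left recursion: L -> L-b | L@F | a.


Left-recursive alternatives: L-b, L@F; non-recursive: a
Introduce L': L -> aL', L' -> -bL' | @FL' | ε


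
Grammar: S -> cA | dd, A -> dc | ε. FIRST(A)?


Per alternative of A: FIRST(dc) = {d}; FIRST(ε) = {ε}
FIRST(A) = {d, ε}


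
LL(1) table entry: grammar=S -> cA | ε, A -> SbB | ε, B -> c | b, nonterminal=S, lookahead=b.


For [S, b]: ε is nullable and 'b' ∈ FOLLOW(S)
Entry: S -> ε


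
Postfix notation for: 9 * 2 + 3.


Left to right (same or higher precedence on left)
Postfix: 9 2 * 3 +


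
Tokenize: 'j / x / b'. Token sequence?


Scan left to right, longest-match per lexeme
Tokens: ID(j), OP(/), ID(x), OP(/), ID(b)


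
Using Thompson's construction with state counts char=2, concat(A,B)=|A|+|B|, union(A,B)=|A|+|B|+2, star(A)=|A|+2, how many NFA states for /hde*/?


Syntax tree has 3 char leaf(s), 0 union(s), 1 star(s)
chars contribute 3×2 = 6; each union adds +2; each star adds +2
Total: 6 + 0 + 2 = 8 states


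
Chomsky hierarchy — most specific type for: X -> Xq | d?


Left-linear: every RHS is a terminal or one nonterminal followed by a terminal
Classification: Type 3 (Regular)


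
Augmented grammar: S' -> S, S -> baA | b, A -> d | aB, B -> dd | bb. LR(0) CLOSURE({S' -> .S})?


Start: S' -> .S
For each item with dot before a nonterminal B, add B -> .γ for every B-production
Closure: [S' -> .S, S -> .baA, S -> .b]


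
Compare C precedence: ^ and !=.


'!=' is equality (level 6); '^' is bitwise XOR (level 4)
Higher level binds tighter
'!=' has higher precedence than '^'


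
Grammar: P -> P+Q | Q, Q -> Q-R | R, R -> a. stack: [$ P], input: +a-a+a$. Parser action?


shift '+' to continue P -> P+Q
Action: shift


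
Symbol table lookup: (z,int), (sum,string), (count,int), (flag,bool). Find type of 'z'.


Lookup 'z' → type int


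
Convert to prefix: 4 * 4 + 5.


left-to-right (same/higher precedence on left): tree is (+ (* 4 4) 5)
Prefix: + * 4 4 5


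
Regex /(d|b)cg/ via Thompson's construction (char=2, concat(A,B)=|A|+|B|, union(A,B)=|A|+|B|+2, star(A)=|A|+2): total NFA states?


Syntax tree has 4 char leaf(s), 1 union(s), 0 star(s)
chars contribute 4×2 = 8; each union adds +2; each star adds +2
Total: 8 + 2 + 0 = 10 states


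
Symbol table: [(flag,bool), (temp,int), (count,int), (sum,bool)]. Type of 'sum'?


Lookup 'sum' → type bool


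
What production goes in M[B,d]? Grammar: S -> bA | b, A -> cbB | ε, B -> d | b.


For [B, d]: 'd' ∈ FIRST(d)
Entry: B -> d


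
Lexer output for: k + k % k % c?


Scan left to right, longest-match per lexeme
Tokens: ID(k), OP(+), ID(k), OP(%), ID(k), OP(%), ID(c)


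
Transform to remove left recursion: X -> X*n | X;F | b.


Left-recursive alternatives: X*n, X;F; non-recursive: b
Introduce X': X -> bX', X' -> *nX' | ;FX' | ε


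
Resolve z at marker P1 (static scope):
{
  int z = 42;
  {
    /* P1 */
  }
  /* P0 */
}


P1's block does not declare z; resolves to the enclosing declaration at depth 0
z = 42


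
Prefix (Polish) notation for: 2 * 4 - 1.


left-to-right (same/higher precedence on left): tree is (- (* 2 4) 1)
Prefix: - * 2 4 1


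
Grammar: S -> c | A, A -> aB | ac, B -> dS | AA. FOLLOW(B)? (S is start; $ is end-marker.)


$ ∈ FOLLOW(S). For each A -> αBβ: add FIRST(β)\{ε} to FOLLOW(B); if β nullable, add FOLLOW(A).
FOLLOW(B) = {$, a}


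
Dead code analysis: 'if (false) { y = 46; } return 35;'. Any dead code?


condition is constant false, so the whole block is unreachable
Dead: 'if (false) { y = 46; }'


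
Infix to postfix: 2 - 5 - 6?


Left to right (same or higher precedence on left)
Postfix: 2 5 - 6 -


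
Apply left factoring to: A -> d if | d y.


Common prefix: 'd'
Factored: A -> d A', A' -> if | y


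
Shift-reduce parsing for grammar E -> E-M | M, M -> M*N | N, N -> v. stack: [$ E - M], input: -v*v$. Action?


handle 'E-M' on top; lookahead ∈ FOLLOW(E) = {-, $}
Action: reduce (E -> E-M)


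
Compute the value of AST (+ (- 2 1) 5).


Evaluate inner: (- 2 1) = 1
Evaluate root: (+ 1 5) = 6
Result: 6


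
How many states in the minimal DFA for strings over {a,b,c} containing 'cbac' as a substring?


KMP-style automaton: 4 progress states + 1 absorbing accept = 5
Minimal DFA: 5 states


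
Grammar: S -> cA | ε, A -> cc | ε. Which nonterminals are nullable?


A nonterminal is nullable iff some alternative derives ε (directly, or every symbol in it is nullable)
Nullable: {A, S}


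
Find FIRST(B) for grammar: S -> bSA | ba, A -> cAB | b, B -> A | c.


Per alternative of B: FIRST(A) = {b, c}; FIRST(c) = {c}
FIRST(B) = {b, c}


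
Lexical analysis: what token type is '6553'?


Pattern: digits only
Type: INTEGER_LITERAL


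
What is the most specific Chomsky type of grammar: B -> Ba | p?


Left-linear: every RHS is a terminal or one nonterminal followed by a terminal
Classification: Type 3 (Regular)


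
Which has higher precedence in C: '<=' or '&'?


'<=' is relational (level 7); '&' is bitwise AND (level 5)
Higher level binds tighter
'<=' has higher precedence than '&'


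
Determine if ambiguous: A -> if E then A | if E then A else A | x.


dangling else: 'if E then if E then x else x' parses two ways
Ambiguous


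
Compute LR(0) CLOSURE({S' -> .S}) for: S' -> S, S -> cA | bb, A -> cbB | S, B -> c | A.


Start: S' -> .S
For each item with dot before a nonterminal B, add B -> .γ for every B-production
Closure: [S' -> .S, S -> .cA, S -> .bb]


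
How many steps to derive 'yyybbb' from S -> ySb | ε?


Derivation: S => ySb => yySbb => yyySbbb => yyybbb
Steps: 4


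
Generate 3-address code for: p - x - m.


Break into single-operator statements:
t1 = p - x
t2 = t1 - m


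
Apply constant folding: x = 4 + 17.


4 + 17 = 21 at compile time
Optimized: x = 21


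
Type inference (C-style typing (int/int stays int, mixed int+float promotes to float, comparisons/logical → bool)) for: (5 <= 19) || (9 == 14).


Operand types: bool || bool
Rule: logical operators take bool operands and yield bool
Result type: bool


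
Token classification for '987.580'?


Pattern: digits with a decimal point
Type: FLOAT_LITERAL


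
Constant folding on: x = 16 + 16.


16 + 16 = 32 at compile time
Optimized: x = 32


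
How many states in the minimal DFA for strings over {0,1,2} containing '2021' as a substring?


KMP-style automaton: 4 progress states + 1 absorbing accept = 5
Minimal DFA: 5 states


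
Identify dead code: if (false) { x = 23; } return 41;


condition is constant false, so the whole block is unreachable
Dead: 'if (false) { x = 23; }'


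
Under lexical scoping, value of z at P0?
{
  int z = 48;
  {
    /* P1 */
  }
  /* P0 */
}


z declared in the same block as P0
z = 48


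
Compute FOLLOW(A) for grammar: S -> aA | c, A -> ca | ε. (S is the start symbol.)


$ ∈ FOLLOW(S). For each A -> αBβ: add FIRST(β)\{ε} to FOLLOW(B); if β nullable, add FOLLOW(A).
FOLLOW(A) = {$}


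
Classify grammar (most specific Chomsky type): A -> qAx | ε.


Single nonterminal LHS, but q^n x^n is not regular
Classification: Type 2 (Context-Free)


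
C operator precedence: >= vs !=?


'>=' is relational (level 7); '!=' is equality (level 6)
Higher level binds tighter
'>=' has higher precedence than '!='


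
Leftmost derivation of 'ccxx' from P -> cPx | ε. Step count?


Derivation: P => cPx => ccPxx => ccxx
Steps: 3


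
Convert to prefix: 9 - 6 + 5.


left-to-right (same/higher precedence on left): tree is (+ (- 9 6) 5)
Prefix: + - 9 6 5


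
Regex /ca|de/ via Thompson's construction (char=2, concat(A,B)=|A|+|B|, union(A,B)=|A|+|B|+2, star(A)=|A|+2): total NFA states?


Syntax tree has 4 char leaf(s), 1 union(s), 0 star(s)
chars contribute 4×2 = 8; each union adds +2; each star adds +2
Total: 8 + 2 + 0 = 10 states


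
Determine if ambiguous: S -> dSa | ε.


balanced d^n…a^n: each string has a unique parse
Unambiguous


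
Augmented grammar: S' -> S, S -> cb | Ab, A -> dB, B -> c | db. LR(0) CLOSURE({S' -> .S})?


Start: S' -> .S
For each item with dot before a nonterminal B, add B -> .γ for every B-production
Closure: [S' -> .S, S -> .cb, S -> .Ab, A -> .dB]


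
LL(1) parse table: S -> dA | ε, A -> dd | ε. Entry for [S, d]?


For [S, d]: 'd' ∈ FIRST(dA)
Entry: S -> dA


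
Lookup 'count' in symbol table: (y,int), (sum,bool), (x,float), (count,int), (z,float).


Lookup 'count' → type int


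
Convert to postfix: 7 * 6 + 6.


Left to right (same or higher precedence on left)
Postfix: 7 6 * 6 +


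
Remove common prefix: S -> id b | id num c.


Common prefix: 'id'
Factored: S -> id S', S' -> b | num c


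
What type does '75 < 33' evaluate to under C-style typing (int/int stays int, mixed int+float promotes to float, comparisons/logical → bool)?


Operand types: int < int
Rule: comparison yields bool
Result type: bool


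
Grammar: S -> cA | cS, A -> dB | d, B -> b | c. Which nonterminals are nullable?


A nonterminal is nullable iff some alternative derives ε (directly, or every symbol in it is nullable)
Nullable: {}


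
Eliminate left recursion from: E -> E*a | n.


Left-recursive alternatives: E*a; non-recursive: n
Introduce E': E -> nE', E' -> *aE' | ε


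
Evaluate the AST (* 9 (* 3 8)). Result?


Evaluate inner: (* 3 8) = 24
Evaluate root: (* 9 24) = 216
Result: 216


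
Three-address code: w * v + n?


Break into single-operator statements:
t1 = w * v
t2 = t1 + n


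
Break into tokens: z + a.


Scan left to right, longest-match per lexeme
Tokens: ID(z), OP(+), ID(a)


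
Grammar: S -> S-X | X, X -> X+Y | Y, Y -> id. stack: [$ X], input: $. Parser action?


lookahead ∉ {+} so X won't extend; reduce S -> X
Action: reduce (S -> X)


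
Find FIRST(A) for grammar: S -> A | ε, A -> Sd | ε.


Per alternative of A: FIRST(Sd) = {d}; FIRST(ε) = {ε}
FIRST(A) = {d, ε}


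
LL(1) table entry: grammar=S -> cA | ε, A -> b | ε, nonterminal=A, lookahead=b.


For [A, b]: 'b' ∈ FIRST(b)
Entry: A -> b


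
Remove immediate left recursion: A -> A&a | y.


Left-recursive alternatives: A&a; non-recursive: y
Introduce A': A -> yA', A' -> &aA' | ε


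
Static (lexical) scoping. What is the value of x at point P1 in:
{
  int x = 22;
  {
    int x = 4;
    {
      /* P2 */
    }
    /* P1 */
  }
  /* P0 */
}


x declared in the same block as P1
x = 4


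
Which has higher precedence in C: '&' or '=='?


'==' is equality (level 6); '&' is bitwise AND (level 5)
Higher level binds tighter
'==' has higher precedence than '&'


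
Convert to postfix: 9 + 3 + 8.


Left to right (same or higher precedence on left)
Postfix: 9 3 + 8 +


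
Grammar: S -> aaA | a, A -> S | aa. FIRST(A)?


Per alternative of A: FIRST(S) = {a}; FIRST(aa) = {a}
FIRST(A) = {a}


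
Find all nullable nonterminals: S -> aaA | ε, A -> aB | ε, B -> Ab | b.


A nonterminal is nullable iff some alternative derives ε (directly, or every symbol in it is nullable)
Nullable: {A, S}


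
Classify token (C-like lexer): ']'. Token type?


Pattern: delimiter/punctuation
Type: PUNCTUATION


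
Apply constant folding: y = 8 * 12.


8 * 12 = 96 at compile time
Optimized: y = 96


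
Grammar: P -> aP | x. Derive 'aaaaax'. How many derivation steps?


Derivation: P => aP => aaP => aaaP => aaaaP => aaaaaP => aaaaax
Steps: 6


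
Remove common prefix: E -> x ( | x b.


Common prefix: 'x'
Factored: E -> x E', E' -> ( | b


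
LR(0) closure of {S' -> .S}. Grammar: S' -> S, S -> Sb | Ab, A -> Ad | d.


Start: S' -> .S
For each item with dot before a nonterminal B, add B -> .γ for every B-production
Closure: [S' -> .S, S -> .Sb, S -> .Ab, A -> .Ad, A -> .d]


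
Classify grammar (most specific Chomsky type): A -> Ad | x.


Left-linear: every RHS is a terminal or one nonterminal followed by a terminal
Classification: Type 3 (Regular)


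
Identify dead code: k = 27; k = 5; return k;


first assignment to k is overwritten before any read
Dead: 'k = 27'


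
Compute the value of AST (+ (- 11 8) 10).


Evaluate inner: (- 11 8) = 3
Evaluate root: (+ 3 10) = 13
Result: 13


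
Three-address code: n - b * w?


Break into single-operator statements:
t1 = b * w
t2 = n - t1


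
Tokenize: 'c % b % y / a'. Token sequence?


Scan left to right, longest-match per lexeme
Tokens: ID(c), OP(%), ID(b), OP(%), ID(y), OP(/), ID(a)


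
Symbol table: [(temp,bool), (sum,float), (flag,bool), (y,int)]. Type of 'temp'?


Lookup 'temp' → type bool


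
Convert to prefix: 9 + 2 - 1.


left-to-right (same/higher precedence on left): tree is (- (+ 9 2) 1)
Prefix: - + 9 2 1


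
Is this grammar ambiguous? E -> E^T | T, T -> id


precedence layered via separate nonterminal T: deterministic
Unambiguous


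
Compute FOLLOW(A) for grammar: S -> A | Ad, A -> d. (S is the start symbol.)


$ ∈ FOLLOW(S). For each A -> αBβ: add FIRST(β)\{ε} to FOLLOW(B); if β nullable, add FOLLOW(A).
FOLLOW(A) = {$, d}


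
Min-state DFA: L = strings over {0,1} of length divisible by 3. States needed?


Track length mod 3: states 0..2, accept at 0
Minimal DFA: 3 states


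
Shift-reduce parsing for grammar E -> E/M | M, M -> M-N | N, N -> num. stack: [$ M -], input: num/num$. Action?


no handle; shift 'num'
Action: shift


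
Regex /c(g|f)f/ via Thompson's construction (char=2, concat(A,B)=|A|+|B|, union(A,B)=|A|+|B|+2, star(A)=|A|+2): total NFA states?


Syntax tree has 4 char leaf(s), 1 union(s), 0 star(s)
chars contribute 4×2 = 8; each union adds +2; each star adds +2
Total: 8 + 2 + 0 = 10 states


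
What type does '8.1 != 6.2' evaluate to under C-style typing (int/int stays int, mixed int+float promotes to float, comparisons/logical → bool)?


Operand types: float != float
Rule: comparison yields bool
Result type: bool


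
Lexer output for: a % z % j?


Scan left to right, longest-match per lexeme
Tokens: ID(a), OP(%), ID(z), OP(%), ID(j)


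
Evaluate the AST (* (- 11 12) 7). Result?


Evaluate inner: (- 11 12) = -1
Evaluate root: (* -1 7) = -7
Result: -7


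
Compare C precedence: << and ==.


'<<' is shift (level 8); '==' is equality (level 6)
Higher level binds tighter
'<<' has higher precedence than '=='


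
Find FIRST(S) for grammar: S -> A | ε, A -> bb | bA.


Per alternative of S: FIRST(A) = {b}; FIRST(ε) = {ε}
FIRST(S) = {b, ε}


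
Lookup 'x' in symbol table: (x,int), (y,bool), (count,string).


Lookup 'x' → type int


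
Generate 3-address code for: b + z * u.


Break into single-operator statements:
t1 = z * u
t2 = b + t1


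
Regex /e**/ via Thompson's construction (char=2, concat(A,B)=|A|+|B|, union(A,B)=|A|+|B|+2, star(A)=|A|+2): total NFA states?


Syntax tree has 1 char leaf(s), 0 union(s), 2 star(s)
chars contribute 1×2 = 2; each union adds +2; each star adds +2
Total: 2 + 0 + 4 = 6 states


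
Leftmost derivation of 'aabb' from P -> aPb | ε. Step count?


Derivation: P => aPb => aaPbb => aabb
Steps: 3


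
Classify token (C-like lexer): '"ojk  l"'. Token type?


Pattern: double-quoted sequence
Type: STRING_LITERAL


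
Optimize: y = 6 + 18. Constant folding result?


6 + 18 = 24 at compile time
Optimized: y = 24


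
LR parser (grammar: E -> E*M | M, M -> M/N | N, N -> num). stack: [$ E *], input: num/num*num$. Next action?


no handle ('E*' is not any RHS); shift 'num'
Action: shift


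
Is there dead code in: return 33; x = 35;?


statement follows a return and is unreachable
Dead: 'x = 35'


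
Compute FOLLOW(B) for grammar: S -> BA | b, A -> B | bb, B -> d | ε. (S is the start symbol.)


$ ∈ FOLLOW(S). For each A -> αBβ: add FIRST(β)\{ε} to FOLLOW(B); if β nullable, add FOLLOW(A).
FOLLOW(B) = {$, b, d}


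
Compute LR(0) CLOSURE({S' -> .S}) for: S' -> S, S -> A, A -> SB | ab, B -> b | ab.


Start: S' -> .S
For each item with dot before a nonterminal B, add B -> .γ for every B-production
Closure: [S' -> .S, S -> .A, A -> .SB, A -> .ab]


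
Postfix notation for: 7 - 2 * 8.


* has higher precedence, evaluate 2*8 first
Postfix: 7 2 8 * -


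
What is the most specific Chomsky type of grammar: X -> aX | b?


Right-linear: every RHS is a terminal or a terminal followed by one nonterminal
Classification: Type 3 (Regular)


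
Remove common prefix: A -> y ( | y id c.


Common prefix: 'y'
Factored: A -> y A', A' -> ( | id c


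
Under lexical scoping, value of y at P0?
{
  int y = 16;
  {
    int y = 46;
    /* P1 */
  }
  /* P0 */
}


y declared in the same block as P0
y = 16


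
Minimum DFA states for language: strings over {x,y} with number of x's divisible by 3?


Track (count of x) mod 3: states 0..2, accept at 0
Minimal DFA: 3 states


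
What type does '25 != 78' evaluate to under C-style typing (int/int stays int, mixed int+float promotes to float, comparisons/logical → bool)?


Operand types: int != int
Rule: comparison yields bool
Result type: bool


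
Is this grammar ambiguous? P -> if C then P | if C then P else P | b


dangling else: 'if C then if C then b else b' parses two ways
Ambiguous


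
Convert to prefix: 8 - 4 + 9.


left-to-right (same/higher precedence on left): tree is (+ (- 8 4) 9)
Prefix: + - 8 4 9


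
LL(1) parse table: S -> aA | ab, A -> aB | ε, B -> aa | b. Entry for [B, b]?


For [B, b]: 'b' ∈ FIRST(b)
Entry: B -> b


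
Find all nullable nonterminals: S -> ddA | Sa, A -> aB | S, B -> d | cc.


A nonterminal is nullable iff some alternative derives ε (directly, or every symbol in it is nullable)
Nullable: {}


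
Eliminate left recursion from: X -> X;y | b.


Left-recursive alternatives: X;y; non-recursive: b
Introduce X': X -> bX', X' -> ;yX' | ε


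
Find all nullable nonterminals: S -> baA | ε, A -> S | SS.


A nonterminal is nullable iff some alternative derives ε (directly, or every symbol in it is nullable)
Nullable: {A, S}


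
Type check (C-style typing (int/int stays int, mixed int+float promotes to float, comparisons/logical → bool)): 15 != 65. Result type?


Operand types: int != int
Rule: comparison yields bool
Result type: bool


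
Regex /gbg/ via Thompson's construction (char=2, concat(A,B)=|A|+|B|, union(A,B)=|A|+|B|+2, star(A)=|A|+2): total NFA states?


Syntax tree has 3 char leaf(s), 0 union(s), 0 star(s)
chars contribute 3×2 = 6; each union adds +2; each star adds +2
Total: 6 + 0 + 0 = 6 states


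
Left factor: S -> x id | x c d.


Common prefix: 'x'
Factored: S -> x S', S' -> id | c d


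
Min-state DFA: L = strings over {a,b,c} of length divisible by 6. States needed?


Track length mod 6: states 0..5, accept at 0
Minimal DFA: 6 states


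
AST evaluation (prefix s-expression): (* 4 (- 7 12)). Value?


Evaluate inner: (- 7 12) = -5
Evaluate root: (* 4 -5) = -20
Result: -20


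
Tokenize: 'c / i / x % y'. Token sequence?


Scan left to right, longest-match per lexeme
Tokens: ID(c), OP(/), ID(i), OP(/), ID(x), OP(%), ID(y)


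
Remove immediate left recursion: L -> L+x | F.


Left-recursive alternatives: L+x; non-recursive: F
Introduce L': L -> FL', L' -> +xL' | ε


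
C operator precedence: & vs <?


'<' is relational (level 7); '&' is bitwise AND (level 5)
Higher level binds tighter
'<' has higher precedence than '&'


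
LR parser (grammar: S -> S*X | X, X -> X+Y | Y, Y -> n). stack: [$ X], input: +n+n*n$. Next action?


shift '+' to continue X -> X+Y
Action: shift


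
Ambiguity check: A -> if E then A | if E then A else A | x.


dangling else: 'if E then if E then x else x' parses two ways
Ambiguous


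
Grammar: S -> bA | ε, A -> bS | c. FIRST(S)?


Per alternative of S: FIRST(bA) = {b}; FIRST(ε) = {ε}
FIRST(S) = {b, ε}


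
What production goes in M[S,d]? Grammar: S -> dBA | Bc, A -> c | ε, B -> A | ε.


For [S, d]: 'd' ∈ FIRST(dBA)
Entry: S -> dBA


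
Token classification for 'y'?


Pattern: letter/underscore followed by alphanumerics, not a keyword
Type: IDENTIFIER


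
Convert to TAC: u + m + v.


Break into single-operator statements:
t1 = u + m
t2 = t1 + v


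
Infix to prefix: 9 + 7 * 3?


'*' binds tighter: tree is (+ 9 (* 7 3))
Prefix: + 9 * 7 3


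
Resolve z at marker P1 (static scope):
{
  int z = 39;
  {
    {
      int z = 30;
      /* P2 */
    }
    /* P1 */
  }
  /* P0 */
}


P1's block does not declare z; resolves to the enclosing declaration at depth 0
z = 39


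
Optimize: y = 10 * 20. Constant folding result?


10 * 20 = 200 at compile time
Optimized: y = 200


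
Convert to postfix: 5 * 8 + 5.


Left to right (same or higher precedence on left)
Postfix: 5 8 * 5 +


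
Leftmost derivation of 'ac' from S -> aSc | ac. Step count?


Derivation: S => ac
Steps: 1


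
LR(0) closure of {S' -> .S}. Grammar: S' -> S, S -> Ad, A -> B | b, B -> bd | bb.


Start: S' -> .S
For each item with dot before a nonterminal B, add B -> .γ for every B-production
Closure: [S' -> .S, S -> .Ad, A -> .B, A -> .b, B -> .bd, B -> .bb]


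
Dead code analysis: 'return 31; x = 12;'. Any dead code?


statement follows a return and is unreachable
Dead: 'x = 12'


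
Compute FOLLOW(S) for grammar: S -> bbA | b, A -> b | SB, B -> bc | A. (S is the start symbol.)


$ ∈ FOLLOW(S). For each A -> αBβ: add FIRST(β)\{ε} to FOLLOW(B); if β nullable, add FOLLOW(A).
FOLLOW(S) = {$, b}


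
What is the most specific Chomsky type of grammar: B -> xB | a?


Right-linear: every RHS is a terminal or a terminal followed by one nonterminal
Classification: Type 3 (Regular)


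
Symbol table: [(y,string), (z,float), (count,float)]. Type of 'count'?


Lookup 'count' → type float


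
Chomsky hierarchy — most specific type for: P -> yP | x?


Right-linear: every RHS is a terminal or a terminal followed by one nonterminal
Classification: Type 3 (Regular)


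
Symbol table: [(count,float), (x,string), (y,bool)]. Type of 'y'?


Lookup 'y' → type bool


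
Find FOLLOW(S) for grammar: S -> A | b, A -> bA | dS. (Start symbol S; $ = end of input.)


$ ∈ FOLLOW(S). For each A -> αBβ: add FIRST(β)\{ε} to FOLLOW(B); if β nullable, add FOLLOW(A).
FOLLOW(S) = {$}


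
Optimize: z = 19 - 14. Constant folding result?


19 - 14 = 5 at compile time
Optimized: z = 5


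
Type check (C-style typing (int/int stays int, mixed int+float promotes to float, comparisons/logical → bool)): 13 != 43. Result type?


Operand types: int != int
Rule: comparison yields bool
Result type: bool


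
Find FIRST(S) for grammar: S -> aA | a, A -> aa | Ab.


Per alternative of S: FIRST(aA) = {a}; FIRST(a) = {a}
FIRST(S) = {a}


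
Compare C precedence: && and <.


'<' is relational (level 7); '&&' is logical AND (level 2)
Higher level binds tighter
'<' has higher precedence than '&&'


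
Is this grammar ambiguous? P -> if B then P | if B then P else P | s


dangling else: 'if B then if B then s else s' parses two ways
Ambiguous


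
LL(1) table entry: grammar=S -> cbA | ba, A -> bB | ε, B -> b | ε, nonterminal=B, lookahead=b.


For [B, b]: 'b' ∈ FIRST(b)
Entry: B -> b


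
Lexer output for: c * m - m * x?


Scan left to right, longest-match per lexeme
Tokens: ID(c), OP(*), ID(m), OP(-), ID(m), OP(*), ID(x)


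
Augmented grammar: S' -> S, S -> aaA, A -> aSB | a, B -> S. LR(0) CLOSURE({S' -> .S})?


Start: S' -> .S
For each item with dot before a nonterminal B, add B -> .γ for every B-production
Closure: [S' -> .S, S -> .aaA]


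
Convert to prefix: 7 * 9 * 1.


left-to-right (same/higher precedence on left): tree is (* (* 7 9) 1)
Prefix: * * 7 9 1


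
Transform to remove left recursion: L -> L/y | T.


Left-recursive alternatives: L/y; non-recursive: T
Introduce L': L -> TL', L' -> /yL' | ε


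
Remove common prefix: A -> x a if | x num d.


Common prefix: 'x'
Factored: A -> x A', A' -> a if | num d


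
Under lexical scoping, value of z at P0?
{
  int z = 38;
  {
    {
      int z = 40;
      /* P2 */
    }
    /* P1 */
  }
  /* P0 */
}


z declared in the same block as P0
z = 38


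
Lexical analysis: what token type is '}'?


Pattern: delimiter/punctuation
Type: PUNCTUATION


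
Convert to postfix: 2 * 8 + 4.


Left to right (same or higher precedence on left)
Postfix: 2 8 * 4 +


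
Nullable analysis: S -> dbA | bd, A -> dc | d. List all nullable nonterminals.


A nonterminal is nullable iff some alternative derives ε (directly, or every symbol in it is nullable)
Nullable: {}


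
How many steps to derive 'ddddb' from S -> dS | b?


Derivation: S => dS => ddS => dddS => ddddS => ddddb
Steps: 5


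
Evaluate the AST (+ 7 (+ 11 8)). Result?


Evaluate inner: (+ 11 8) = 19
Evaluate root: (+ 7 19) = 26
Result: 26


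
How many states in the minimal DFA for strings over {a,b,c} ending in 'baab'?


Track the longest suffix of input matching a prefix of 'baab': 5 classes (prefixes of length 0..4)
Minimal DFA: 5 states


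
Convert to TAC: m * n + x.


Break into single-operator statements:
t1 = m * n
t2 = t1 + x


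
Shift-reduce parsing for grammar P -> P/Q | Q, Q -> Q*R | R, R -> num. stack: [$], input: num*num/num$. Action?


no handle on stack; shift 'num'
Action: shift


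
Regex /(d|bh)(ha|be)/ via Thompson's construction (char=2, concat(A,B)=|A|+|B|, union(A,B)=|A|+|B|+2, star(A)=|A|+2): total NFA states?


Syntax tree has 7 char leaf(s), 2 union(s), 0 star(s)
chars contribute 7×2 = 14; each union adds +2; each star adds +2
Total: 14 + 4 + 0 = 18 states


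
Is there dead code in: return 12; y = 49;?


statement follows a return and is unreachable
Dead: 'y = 49'


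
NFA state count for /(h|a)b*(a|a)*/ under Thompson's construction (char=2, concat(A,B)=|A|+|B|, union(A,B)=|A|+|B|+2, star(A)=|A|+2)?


Syntax tree has 5 char leaf(s), 2 union(s), 2 star(s)
chars contribute 5×2 = 10; each union adds +2; each star adds +2
Total: 10 + 4 + 4 = 18 states


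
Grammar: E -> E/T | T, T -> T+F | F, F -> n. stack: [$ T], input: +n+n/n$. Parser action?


shift '+' to continue T -> T+F
Action: shift


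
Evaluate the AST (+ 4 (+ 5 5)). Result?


Evaluate inner: (+ 5 5) = 10
Evaluate root: (+ 4 10) = 14
Result: 14


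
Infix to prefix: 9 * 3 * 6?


left-to-right (same/higher precedence on left): tree is (* (* 9 3) 6)
Prefix: * * 9 3 6


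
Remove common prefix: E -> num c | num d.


Common prefix: 'num'
Factored: E -> num E', E' -> c | d


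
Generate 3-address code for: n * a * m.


Break into single-operator statements:
t1 = n * a
t2 = t1 * m


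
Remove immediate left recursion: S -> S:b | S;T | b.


Left-recursive alternatives: S:b, S;T; non-recursive: b
Introduce S': S -> bS', S' -> :bS' | ;TS' | ε


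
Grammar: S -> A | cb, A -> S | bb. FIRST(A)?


Per alternative of A: FIRST(S) = {b, c}; FIRST(bb) = {b}
FIRST(A) = {b, c}


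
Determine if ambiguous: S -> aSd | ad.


balanced a^n…d^n: each string has a unique parse
Unambiguous


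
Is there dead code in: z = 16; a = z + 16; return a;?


z is read by a's definition; a is returned
No dead code


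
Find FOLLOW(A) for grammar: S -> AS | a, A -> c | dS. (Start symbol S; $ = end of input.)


$ ∈ FOLLOW(S). For each A -> αBβ: add FIRST(β)\{ε} to FOLLOW(B); if β nullable, add FOLLOW(A).
FOLLOW(A) = {a, c, d}


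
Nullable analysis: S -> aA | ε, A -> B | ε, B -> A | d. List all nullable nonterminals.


A nonterminal is nullable iff some alternative derives ε (directly, or every symbol in it is nullable)
Nullable: {A, B, S}


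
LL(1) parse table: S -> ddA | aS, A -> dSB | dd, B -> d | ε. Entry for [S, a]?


For [S, a]: 'a' ∈ FIRST(aS)
Entry: S -> aS


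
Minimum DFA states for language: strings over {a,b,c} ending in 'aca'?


Track the longest suffix of input matching a prefix of 'aca': 4 classes (prefixes of length 0..3)
Minimal DFA: 4 states


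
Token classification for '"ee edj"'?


Pattern: double-quoted sequence
Type: STRING_LITERAL


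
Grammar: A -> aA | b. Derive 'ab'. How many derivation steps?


Derivation: A => aA => ab
Steps: 2


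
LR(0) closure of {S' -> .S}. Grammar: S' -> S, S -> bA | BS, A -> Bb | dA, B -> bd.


Start: S' -> .S
For each item with dot before a nonterminal B, add B -> .γ for every B-production
Closure: [S' -> .S, S -> .bA, S -> .BS, B -> .bd]


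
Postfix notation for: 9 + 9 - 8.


Left to right (same or higher precedence on left)
Postfix: 9 9 + 8 -


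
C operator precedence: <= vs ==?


'<=' is relational (level 7); '==' is equality (level 6)
Higher level binds tighter
'<=' has higher precedence than '=='


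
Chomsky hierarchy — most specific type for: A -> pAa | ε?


Single nonterminal LHS, but p^n a^n is not regular
Classification: Type 2 (Context-Free)


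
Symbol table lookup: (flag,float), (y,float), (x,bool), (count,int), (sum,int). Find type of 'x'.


Lookup 'x' → type bool
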